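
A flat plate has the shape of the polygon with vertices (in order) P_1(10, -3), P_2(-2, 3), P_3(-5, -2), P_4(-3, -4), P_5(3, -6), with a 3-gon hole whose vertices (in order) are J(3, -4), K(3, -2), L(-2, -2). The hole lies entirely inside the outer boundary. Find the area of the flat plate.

Outer boundary:
Σ = (24) + (19) + (14) + (30) + (51) = 138
Area = |Σ|/2 = 69.
Hole:
Apply Gauss's area formula: 2A = Σ (x_i·y_{i+1} − x_{i+1}·y_i), indices taken mod 3.
J→K: (3)(-2) − (3)(-4) = 6
K→L: (3)(-2) − (-2)(-2) = -10
L→J: (-2)(-4) − (3)(-2) = 14
Σ = 10
Area = |Σ|/2 = 5.
Net area = 69 − 5 = 64.

64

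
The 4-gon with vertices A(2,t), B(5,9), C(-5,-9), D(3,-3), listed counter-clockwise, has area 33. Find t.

Write out the shoelace sum; only the two edges meeting at A involve t:
2·Area = [(3·t − 2·(-3)) + (2·9 − 5·t)] + 42
       = -2·t + 66 = 66
⇒ t = 0.

0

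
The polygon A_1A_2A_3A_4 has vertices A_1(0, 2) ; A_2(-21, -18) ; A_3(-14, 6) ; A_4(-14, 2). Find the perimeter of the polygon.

|A_1A_2| = √((-21)² + (-20)²) = √841 = 29
|A_2A_3| = √((7)² + (24)²) = √625 = 25
|A_3A_4| = √((0)² + (-4)²) = √16 = 4
|A_4A_1| = √((14)² + (0)²) = √196 = 14
Perimeter = 29 + 25 + 4 + 14 = 72.

72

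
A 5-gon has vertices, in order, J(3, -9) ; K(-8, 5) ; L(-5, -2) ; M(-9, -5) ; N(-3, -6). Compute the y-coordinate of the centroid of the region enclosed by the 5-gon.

Apply Gauss's area formula. First the cross-terms c_i = x_i·y_{i+1} − x_{i+1}·y_i:
  -57, 41, 7, 39, 45  ⇒  2A = 75, A = 37.5.
Then Σ (y_i + y_{i+1})·c_i = -802, so ȳ = -802 / (6·37.5) = -802/225.

-802/225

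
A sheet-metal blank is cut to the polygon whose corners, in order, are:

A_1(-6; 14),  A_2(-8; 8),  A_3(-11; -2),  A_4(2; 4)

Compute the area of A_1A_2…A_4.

Σ = (64) + (104) + (-40) + (52) = 180
Area = |Σ|/2 = 90.

90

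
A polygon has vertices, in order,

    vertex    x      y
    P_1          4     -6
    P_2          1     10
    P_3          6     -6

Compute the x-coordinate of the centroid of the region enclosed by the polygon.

Apply Gauss's area formula. First the cross-terms c_i = x_i·y_{i+1} − x_{i+1}·y_i:
  46, -66, -12  ⇒  2A = -32, A = -16.
Then Σ (x_i + x_{i+1})·c_i = -352, so x̄ = -352 / (6·(-16)) = 11/3.

11/3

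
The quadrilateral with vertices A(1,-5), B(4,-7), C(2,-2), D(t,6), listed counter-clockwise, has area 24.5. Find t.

-8

The doubled signed area Σ (x_i y_{i+1} − x_{i+1} y_i) is linear in t.
With t=0 it equals 25; the coefficient of t is -3 (from the two edges through D).
So -3·t + 25 = 2·24.5 = 49 ⇒ t = -8.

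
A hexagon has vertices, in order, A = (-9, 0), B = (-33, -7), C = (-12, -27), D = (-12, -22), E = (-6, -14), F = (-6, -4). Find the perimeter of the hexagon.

84

|AB| = √((-24)² + (-7)²) = √625 = 25
|BC| = √((21)² + (-20)²) = √841 = 29
|CD| = √((0)² + (5)²) = √25 = 5
|DE| = √((6)² + (8)²) = √100 = 10
|EF| = √((0)² + (10)²) = √100 = 10
|FA| = √((-3)² + (4)²) = √25 = 5
Perimeter = 25 + 29 + 5 + 10 + 10 + 5 = 84.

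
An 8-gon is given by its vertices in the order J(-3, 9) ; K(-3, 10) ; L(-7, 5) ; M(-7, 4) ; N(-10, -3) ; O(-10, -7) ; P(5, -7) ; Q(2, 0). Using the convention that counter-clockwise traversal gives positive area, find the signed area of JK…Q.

Apply Gauss's area formula: 2A = Σ (x_i·y_{i+1} − x_{i+1}·y_i), indices taken mod 8.
J→K: (-3)(10) − (-3)(9) = -3
K→L: (-3)(5) − (-7)(10) = 55
L→M: (-7)(4) − (-7)(5) = 7
M→N: (-7)(-3) − (-10)(4) = 61
N→O: (-10)(-7) − (-10)(-3) = 40
O→P: (-10)(-7) − (5)(-7) = 105
P→Q: (5)(0) − (2)(-7) = 14
Q→J: (2)(9) − (-3)(0) = 18
Σ = 297
Signed area = Σ/2 = 148.5 (positive ⇒ counter-clockwise traversal).

148.5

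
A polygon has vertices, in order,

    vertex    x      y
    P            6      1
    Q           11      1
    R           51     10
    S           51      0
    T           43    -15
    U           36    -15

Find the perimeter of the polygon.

|PQ| = √((5)² + (0)²) = √25 = 5
|QR| = √((40)² + (9)²) = √1681 = 41
|RS| = √((0)² + (-10)²) = √100 = 10
|ST| = √((-8)² + (-15)²) = √289 = 17
|TU| = √((-7)² + (0)²) = √49 = 7
|UP| = √((-30)² + (16)²) = √1156 = 34
Perimeter = 5 + 41 + 10 + 17 + 7 + 34 = 114.

114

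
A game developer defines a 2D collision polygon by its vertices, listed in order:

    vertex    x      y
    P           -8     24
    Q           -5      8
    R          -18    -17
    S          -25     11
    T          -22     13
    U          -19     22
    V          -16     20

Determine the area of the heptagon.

Apply the surveyor's formula: 2A = Σ (x_i·y_{i+1} − x_{i+1}·y_i), indices taken mod 7.
P→Q: (-8)(8) − (-5)(24) = 56
Q→R: (-5)(-17) − (-18)(8) = 229
R→S: (-18)(11) − (-25)(-17) = -623
S→T: (-25)(13) − (-22)(11) = -83
T→U: (-22)(22) − (-19)(13) = -237
U→V: (-19)(20) − (-16)(22) = -28
V→P: (-16)(24) − (-8)(20) = -224
Σ = -910
Area = |Σ|/2 = 455.

455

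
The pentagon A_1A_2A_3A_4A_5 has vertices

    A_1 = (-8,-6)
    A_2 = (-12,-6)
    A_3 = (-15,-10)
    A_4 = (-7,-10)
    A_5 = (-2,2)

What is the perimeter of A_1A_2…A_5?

|A_1A_2| = √((-4)² + (0)²) = √16 = 4
|A_2A_3| = √((-3)² + (-4)²) = √25 = 5
|A_3A_4| = √((8)² + (0)²) = √64 = 8
|A_4A_5| = √((5)² + (12)²) = √169 = 13
|A_5A_1| = √((-6)² + (-8)²) = √100 = 10
Perimeter = 4 + 5 + 8 + 13 + 10 = 40.

40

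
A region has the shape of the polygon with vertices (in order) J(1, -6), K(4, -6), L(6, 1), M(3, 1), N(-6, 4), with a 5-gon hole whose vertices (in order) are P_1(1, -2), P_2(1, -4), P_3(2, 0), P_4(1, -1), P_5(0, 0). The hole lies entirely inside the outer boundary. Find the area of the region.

53.5

Outer boundary:
Σ = (18) + (40) + (3) + (18) + (32) = 111
Area = |Σ|/2 = 55.5.
Hole:
Σ = (-2) + (8) + (-2) + (0) + (0) = 4
Area = |Σ|/2 = 2.
Net area = 55.5 − 2 = 53.5.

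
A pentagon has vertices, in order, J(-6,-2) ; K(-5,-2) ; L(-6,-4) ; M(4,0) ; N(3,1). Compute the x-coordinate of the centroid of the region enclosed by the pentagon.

Apply the surveyor's formula. First the cross-terms c_i = x_i·y_{i+1} − x_{i+1}·y_i:
  2, 8, 16, 4, 0  ⇒  2A = 30, A = 15.
Then Σ (x_i + x_{i+1})·c_i = -114, so x̄ = -114 / (6·15) = -19/15.

-19/15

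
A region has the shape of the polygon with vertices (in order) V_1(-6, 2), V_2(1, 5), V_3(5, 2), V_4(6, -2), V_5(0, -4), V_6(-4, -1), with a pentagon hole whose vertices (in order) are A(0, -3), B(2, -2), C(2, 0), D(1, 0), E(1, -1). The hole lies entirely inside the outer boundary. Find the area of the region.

Outer boundary:
Σ = (-32) + (-23) + (-22) + (-24) + (-16) + (-14) = -131
Area = |Σ|/2 = 65.5.
Hole:
Σ = (6) + (4) + (0) + (-1) + (-3) = 6
Area = |Σ|/2 = 3.
Net area = 65.5 − 3 = 62.5.

62.5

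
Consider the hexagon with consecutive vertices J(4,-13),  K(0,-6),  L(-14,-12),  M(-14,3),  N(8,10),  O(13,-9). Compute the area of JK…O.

408.5

J→K: (4)(-6) − (0)(-13) = -24
K→L: (0)(-12) − (-14)(-6) = -84
L→M: (-14)(3) − (-14)(-12) = -210
M→N: (-14)(10) − (8)(3) = -164
N→O: (8)(-9) − (13)(10) = -202
O→J: (13)(-13) − (4)(-9) = -133
Σ = -817
Area = |Σ|/2 = 408.5.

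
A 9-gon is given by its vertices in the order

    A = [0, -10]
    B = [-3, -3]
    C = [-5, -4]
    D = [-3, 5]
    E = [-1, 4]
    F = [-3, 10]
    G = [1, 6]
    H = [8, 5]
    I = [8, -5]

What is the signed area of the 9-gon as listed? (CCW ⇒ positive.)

-153

Apply the surveyor's formula: 2A = Σ (x_i·y_{i+1} − x_{i+1}·y_i), indices taken mod 9.
Σ = (-30) + (-3) + (-37) + (-7) + (2) + (-28) + (-43) + (-80) + (-80) = -306
Signed area = Σ/2 = -153 (negative ⇒ clockwise traversal).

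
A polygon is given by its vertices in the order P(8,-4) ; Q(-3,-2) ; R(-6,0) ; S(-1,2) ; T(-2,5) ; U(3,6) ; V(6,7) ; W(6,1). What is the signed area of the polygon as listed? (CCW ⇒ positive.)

-81.5

Apply the shoelace formula: 2A = Σ (x_i·y_{i+1} − x_{i+1}·y_i), indices taken mod 8.
Σ = (-28) + (-12) + (-12) + (-1) + (-27) + (-15) + (-36) + (-32) = -163
Signed area = Σ/2 = -81.5 (negative ⇒ clockwise traversal).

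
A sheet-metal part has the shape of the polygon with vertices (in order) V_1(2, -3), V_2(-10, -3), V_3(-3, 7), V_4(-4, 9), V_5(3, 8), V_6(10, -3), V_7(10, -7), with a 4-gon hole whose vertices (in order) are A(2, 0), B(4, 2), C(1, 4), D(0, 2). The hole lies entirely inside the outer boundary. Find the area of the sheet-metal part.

Outer boundary:
Apply Gauss's area formula: 2A = Σ (x_i·y_{i+1} − x_{i+1}·y_i), indices taken mod 7.
Σ = (-36) + (-79) + (1) + (-59) + (-89) + (-40) + (-16) = -318
Area = |Σ|/2 = 159.
Hole:
Apply the shoelace (surveyor's) formula: 2A = Σ (x_i·y_{i+1} − x_{i+1}·y_i), indices taken mod 4.
Σ = (4) + (14) + (2) + (-4) = 16
Area = |Σ|/2 = 8.
Net area = 159 − 8 = 151.

151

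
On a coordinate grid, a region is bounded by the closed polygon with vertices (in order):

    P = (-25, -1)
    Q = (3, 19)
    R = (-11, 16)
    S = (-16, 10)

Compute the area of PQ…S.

P→Q: (-25)(19) − (3)(-1) = -472
Q→R: (3)(16) − (-11)(19) = 257
R→S: (-11)(10) − (-16)(16) = 146
S→P: (-16)(-1) − (-25)(10) = 266
Σ = 197
Area = |Σ|/2 = 98.5.

98.5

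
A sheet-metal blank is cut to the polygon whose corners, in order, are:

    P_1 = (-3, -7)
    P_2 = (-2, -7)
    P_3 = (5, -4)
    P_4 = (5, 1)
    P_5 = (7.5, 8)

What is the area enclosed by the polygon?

Apply the surveyor's formula: 2A = Σ (x_i·y_{i+1} − x_{i+1}·y_i), indices taken mod 5.
Σ = (7) + (43) + (25) + (32.5) + (-28.5) = 79
Area = |Σ|/2 = 39.5.

39.5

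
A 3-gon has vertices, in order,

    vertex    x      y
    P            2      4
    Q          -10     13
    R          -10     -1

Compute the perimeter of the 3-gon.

|PQ| = √((-12)² + (9)²) = √225 = 15
|QR| = √((0)² + (-14)²) = √196 = 14
|RP| = √((12)² + (5)²) = √169 = 13
Perimeter = 15 + 14 + 13 = 42.

42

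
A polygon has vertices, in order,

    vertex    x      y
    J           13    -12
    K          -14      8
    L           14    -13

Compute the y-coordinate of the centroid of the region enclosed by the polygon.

-17/3

Apply the shoelace (surveyor's) formula. First the cross-terms c_i = x_i·y_{i+1} − x_{i+1}·y_i:
  -64, 70, 1  ⇒  2A = 7, A = 3.5.
Then Σ (y_i + y_{i+1})·c_i = -119, so ȳ = -119 / (6·3.5) = -17/3.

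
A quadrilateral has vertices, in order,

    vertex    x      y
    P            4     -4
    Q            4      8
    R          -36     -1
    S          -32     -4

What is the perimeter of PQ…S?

|PQ| = √((0)² + (12)²) = √144 = 12
|QR| = √((-40)² + (-9)²) = √1681 = 41
|RS| = √((4)² + (-3)²) = √25 = 5
|SP| = √((36)² + (0)²) = √1296 = 36
Perimeter = 12 + 41 + 5 + 36 = 94.

94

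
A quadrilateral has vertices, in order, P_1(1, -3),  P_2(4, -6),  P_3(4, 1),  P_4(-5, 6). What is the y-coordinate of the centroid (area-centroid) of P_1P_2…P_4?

Apply the surveyor's formula. First the cross-terms c_i = x_i·y_{i+1} − x_{i+1}·y_i:
  6, 28, 29, 9  ⇒  2A = 72, A = 36.
Then Σ (y_i + y_{i+1})·c_i = 36, so ȳ = 36 / (6·36) = 1/6.

1/6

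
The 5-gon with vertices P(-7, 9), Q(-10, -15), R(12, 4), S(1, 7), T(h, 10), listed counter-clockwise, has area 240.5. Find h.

-7

Write out the shoelace sum; only the two edges meeting at T involve h:
2·Area = [(1·10 − h·7) + (h·9 − (-7)·10)] + 415
       = 2·h + 495 = 481
⇒ h = -7.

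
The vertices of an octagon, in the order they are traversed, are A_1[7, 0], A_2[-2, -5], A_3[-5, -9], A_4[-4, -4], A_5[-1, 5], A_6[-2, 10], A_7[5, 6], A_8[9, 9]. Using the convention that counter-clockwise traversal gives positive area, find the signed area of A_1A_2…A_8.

Apply the shoelace (surveyor's) formula: 2A = Σ (x_i·y_{i+1} − x_{i+1}·y_i), indices taken mod 8.
Cross-terms: -35, -7, -16, -24, 0, -62, -9, -63  ⇒  Σ = -216
Signed area = Σ/2 = -108 (negative ⇒ clockwise traversal).

-108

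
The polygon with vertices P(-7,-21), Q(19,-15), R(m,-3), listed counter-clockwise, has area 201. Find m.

The doubled signed area Σ (x_i y_{i+1} − x_{i+1} y_i) is linear in m.
With m=0 it equals 426; the coefficient of m is -6 (from the two edges through R).
So -6·m + 426 = 2·201 = 402 ⇒ m = 4.

4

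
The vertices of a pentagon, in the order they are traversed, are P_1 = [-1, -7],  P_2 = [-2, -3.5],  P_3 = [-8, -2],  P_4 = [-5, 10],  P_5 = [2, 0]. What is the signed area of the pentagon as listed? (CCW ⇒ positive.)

Σ = (-10.5) + (-24) + (-90) + (-20) + (-14) = -158.5
Signed area = Σ/2 = -79.25 (negative ⇒ clockwise traversal).

-79.25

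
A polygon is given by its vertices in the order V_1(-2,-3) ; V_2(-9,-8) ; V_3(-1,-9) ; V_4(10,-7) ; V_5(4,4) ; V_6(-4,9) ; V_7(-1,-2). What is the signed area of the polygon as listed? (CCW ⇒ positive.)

147.5

Apply the shoelace formula: 2A = Σ (x_i·y_{i+1} − x_{i+1}·y_i), indices taken mod 7.
Cross-terms: -11, 73, 97, 68, 52, 17, -1  ⇒  Σ = 295
Signed area = Σ/2 = 147.5 (positive ⇒ counter-clockwise traversal).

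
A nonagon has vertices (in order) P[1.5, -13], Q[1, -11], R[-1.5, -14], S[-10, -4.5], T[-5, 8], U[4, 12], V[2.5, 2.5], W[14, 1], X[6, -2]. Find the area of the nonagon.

P→Q: (1.5)(-11) − (1)(-13) = -3.5
Q→R: (1)(-14) − (-1.5)(-11) = -30.5
R→S: (-1.5)(-4.5) − (-10)(-14) = -133.25
S→T: (-10)(8) − (-5)(-4.5) = -102.5
T→U: (-5)(12) − (4)(8) = -92
U→V: (4)(2.5) − (2.5)(12) = -20
V→W: (2.5)(1) − (14)(2.5) = -32.5
W→X: (14)(-2) − (6)(1) = -34
X→P: (6)(-13) − (1.5)(-2) = -75
Σ = -523.25
Area = |Σ|/2 = 261.625.

261.625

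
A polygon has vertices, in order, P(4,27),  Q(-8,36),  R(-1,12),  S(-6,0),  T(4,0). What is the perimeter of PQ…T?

90

|PQ| = √((-12)² + (9)²) = √225 = 15
|QR| = √((7)² + (-24)²) = √625 = 25
|RS| = √((-5)² + (-12)²) = √169 = 13
|ST| = √((10)² + (0)²) = √100 = 10
|TP| = √((0)² + (27)²) = √729 = 27
Perimeter = 15 + 25 + 13 + 10 + 27 = 90.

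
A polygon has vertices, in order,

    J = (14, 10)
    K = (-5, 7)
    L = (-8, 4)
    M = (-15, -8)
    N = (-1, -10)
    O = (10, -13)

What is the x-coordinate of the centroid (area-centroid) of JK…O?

Apply the surveyor's formula. First the cross-terms c_i = x_i·y_{i+1} − x_{i+1}·y_i:
  148, 36, 124, 142, 113, 282  ⇒  2A = 845, A = 422.5.
Then Σ (x_i + x_{i+1})·c_i = 3525, so x̄ = 3525 / (6·422.5) = 235/169.

235/169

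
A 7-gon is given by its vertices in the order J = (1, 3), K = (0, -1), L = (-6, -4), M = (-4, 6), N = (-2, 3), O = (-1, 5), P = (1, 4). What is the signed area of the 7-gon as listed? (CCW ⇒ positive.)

Apply the surveyor's formula: 2A = Σ (x_i·y_{i+1} − x_{i+1}·y_i), indices taken mod 7.
Cross-terms: -1, -6, -52, 0, -7, -9, -1  ⇒  Σ = -76
Signed area = Σ/2 = -38 (negative ⇒ clockwise traversal).

-38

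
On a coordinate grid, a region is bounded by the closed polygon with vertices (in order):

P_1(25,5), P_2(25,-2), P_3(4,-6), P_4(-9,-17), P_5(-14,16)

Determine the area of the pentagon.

645.5

Apply the shoelace formula: 2A = Σ (x_i·y_{i+1} − x_{i+1}·y_i), indices taken mod 5.
Σ = (-175) + (-142) + (-122) + (-382) + (-470) = -1291
Area = |Σ|/2 = 645.5.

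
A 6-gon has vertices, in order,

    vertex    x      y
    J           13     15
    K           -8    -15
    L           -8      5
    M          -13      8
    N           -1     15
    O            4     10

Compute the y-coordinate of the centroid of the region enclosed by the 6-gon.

364/99

Apply the shoelace formula. First the cross-terms c_i = x_i·y_{i+1} − x_{i+1}·y_i:
  -75, -160, 1, -187, -70, -70  ⇒  2A = -561, A = -280.5.
Then Σ (y_i + y_{i+1})·c_i = -6188, so ȳ = -6188 / (6·(-280.5)) = 364/99.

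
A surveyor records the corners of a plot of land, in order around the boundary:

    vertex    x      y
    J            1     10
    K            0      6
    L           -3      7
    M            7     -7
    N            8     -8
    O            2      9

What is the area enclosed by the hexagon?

47.5

Apply the surveyor's formula: 2A = Σ (x_i·y_{i+1} − x_{i+1}·y_i), indices taken mod 6.
Cross-terms: 6, 18, -28, 0, 88, 11  ⇒  Σ = 95
Area = |Σ|/2 = 47.5.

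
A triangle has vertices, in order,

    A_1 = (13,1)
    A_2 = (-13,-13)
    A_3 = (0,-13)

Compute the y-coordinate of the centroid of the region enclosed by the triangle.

-25/3

Apply the shoelace (surveyor's) formula. First the cross-terms c_i = x_i·y_{i+1} − x_{i+1}·y_i:
  -156, 169, 169  ⇒  2A = 182, A = 91.
Then Σ (y_i + y_{i+1})·c_i = -4550, so ȳ = -4550 / (6·91) = -25/3.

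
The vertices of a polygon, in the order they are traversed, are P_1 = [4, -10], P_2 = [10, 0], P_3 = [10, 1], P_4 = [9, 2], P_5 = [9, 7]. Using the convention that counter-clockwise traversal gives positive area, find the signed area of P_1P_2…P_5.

24

Apply the shoelace formula: 2A = Σ (x_i·y_{i+1} − x_{i+1}·y_i), indices taken mod 5.
P_1→P_2: (4)(0) − (10)(-10) = 100
P_2→P_3: (10)(1) − (10)(0) = 10
P_3→P_4: (10)(2) − (9)(1) = 11
P_4→P_5: (9)(7) − (9)(2) = 45
P_5→P_1: (9)(-10) − (4)(7) = -118
Σ = 48
Signed area = Σ/2 = 24 (positive ⇒ counter-clockwise traversal).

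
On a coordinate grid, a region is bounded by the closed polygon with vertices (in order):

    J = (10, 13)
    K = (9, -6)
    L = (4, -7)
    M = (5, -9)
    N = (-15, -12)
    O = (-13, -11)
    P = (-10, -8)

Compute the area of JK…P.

Apply the shoelace formula: 2A = Σ (x_i·y_{i+1} − x_{i+1}·y_i), indices taken mod 7.
Σ = (-177) + (-39) + (-1) + (-195) + (9) + (-6) + (-50) = -459
Area = |Σ|/2 = 229.5.

229.5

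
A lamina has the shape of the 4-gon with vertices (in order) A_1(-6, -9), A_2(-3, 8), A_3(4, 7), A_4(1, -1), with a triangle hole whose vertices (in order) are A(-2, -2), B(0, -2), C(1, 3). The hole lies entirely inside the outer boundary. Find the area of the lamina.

Outer boundary:
Σ = (-75) + (-53) + (-11) + (-15) = -154
Area = |Σ|/2 = 77.
Hole:
Apply Gauss's area formula: 2A = Σ (x_i·y_{i+1} − x_{i+1}·y_i), indices taken mod 3.
A→B: (-2)(-2) − (0)(-2) = 4
B→C: (0)(3) − (1)(-2) = 2
C→A: (1)(-2) − (-2)(3) = 4
Σ = 10
Area = |Σ|/2 = 5.
Net area = 77 − 5 = 72.

72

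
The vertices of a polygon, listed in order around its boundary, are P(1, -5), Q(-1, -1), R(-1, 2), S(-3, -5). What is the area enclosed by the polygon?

Apply the surveyor's formula: 2A = Σ (x_i·y_{i+1} − x_{i+1}·y_i), indices taken mod 4.
Σ = (-6) + (-3) + (11) + (20) = 22
Area = |Σ|/2 = 11.

11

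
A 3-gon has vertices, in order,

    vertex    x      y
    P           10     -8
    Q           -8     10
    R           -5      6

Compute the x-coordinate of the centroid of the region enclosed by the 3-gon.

Apply the surveyor's formula. First the cross-terms c_i = x_i·y_{i+1} − x_{i+1}·y_i:
  36, 2, -20  ⇒  2A = 18, A = 9.
Then Σ (x_i + x_{i+1})·c_i = -54, so x̄ = -54 / (6·9) = -1.

-1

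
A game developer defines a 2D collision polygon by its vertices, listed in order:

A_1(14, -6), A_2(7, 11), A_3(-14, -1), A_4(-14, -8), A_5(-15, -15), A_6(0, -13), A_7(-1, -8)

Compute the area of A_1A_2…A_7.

Apply Gauss's area formula: 2A = Σ (x_i·y_{i+1} − x_{i+1}·y_i), indices taken mod 7.
Cross-terms: 196, 147, 98, 90, 195, -13, 118  ⇒  Σ = 831
Area = |Σ|/2 = 415.5.

415.5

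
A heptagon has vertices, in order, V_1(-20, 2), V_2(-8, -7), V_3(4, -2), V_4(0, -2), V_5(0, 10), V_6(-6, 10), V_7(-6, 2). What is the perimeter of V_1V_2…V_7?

72

|V_1V_2| = √((12)² + (-9)²) = √225 = 15
|V_2V_3| = √((12)² + (5)²) = √169 = 13
|V_3V_4| = √((-4)² + (0)²) = √16 = 4
|V_4V_5| = √((0)² + (12)²) = √144 = 12
|V_5V_6| = √((-6)² + (0)²) = √36 = 6
|V_6V_7| = √((0)² + (-8)²) = √64 = 8
|V_7V_1| = √((-14)² + (0)²) = √196 = 14
Perimeter = 15 + 13 + 4 + 12 + 6 + 8 + 14 = 72.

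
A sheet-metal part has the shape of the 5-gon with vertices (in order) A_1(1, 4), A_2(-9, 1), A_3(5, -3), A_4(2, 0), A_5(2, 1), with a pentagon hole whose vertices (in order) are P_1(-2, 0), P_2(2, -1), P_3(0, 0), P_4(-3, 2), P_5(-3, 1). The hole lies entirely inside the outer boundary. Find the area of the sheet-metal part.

Outer boundary:
Cross-terms: 37, 22, 6, 2, 7  ⇒  Σ = 74
Area = |Σ|/2 = 37.
Hole:
Apply the shoelace formula: 2A = Σ (x_i·y_{i+1} − x_{i+1}·y_i), indices taken mod 5.
Cross-terms: 2, 0, 0, 3, 2  ⇒  Σ = 7
Area = |Σ|/2 = 3.5.
Net area = 37 − 3.5 = 33.5.

33.5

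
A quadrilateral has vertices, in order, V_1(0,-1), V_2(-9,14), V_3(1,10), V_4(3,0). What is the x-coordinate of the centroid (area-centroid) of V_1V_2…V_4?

-392/219

Apply the shoelace (surveyor's) formula. First the cross-terms c_i = x_i·y_{i+1} − x_{i+1}·y_i:
  -9, -104, -30, -3  ⇒  2A = -146, A = -73.
Then Σ (x_i + x_{i+1})·c_i = 784, so x̄ = 784 / (6·(-73)) = -392/219.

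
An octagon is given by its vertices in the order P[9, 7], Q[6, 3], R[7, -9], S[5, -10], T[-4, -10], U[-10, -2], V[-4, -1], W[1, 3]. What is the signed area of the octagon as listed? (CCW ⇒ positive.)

-163

Apply Gauss's area formula: 2A = Σ (x_i·y_{i+1} − x_{i+1}·y_i), indices taken mod 8.
Cross-terms: -15, -75, -25, -90, -92, 2, -11, -20  ⇒  Σ = -326
Signed area = Σ/2 = -163 (negative ⇒ clockwise traversal).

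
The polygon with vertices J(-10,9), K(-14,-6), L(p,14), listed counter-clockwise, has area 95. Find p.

Write out the shoelace sum; only the two edges meeting at L involve p:
2·Area = [((-14)·14 − p·(-6)) + (p·9 − (-10)·14)] + 186
       = 15·p + 130 = 190
⇒ p = 4.

4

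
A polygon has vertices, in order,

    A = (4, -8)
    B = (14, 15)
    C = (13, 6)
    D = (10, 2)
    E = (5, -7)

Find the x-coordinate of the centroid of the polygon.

Apply the shoelace (surveyor's) formula. First the cross-terms c_i = x_i·y_{i+1} − x_{i+1}·y_i:
  172, -111, -34, -80, -12  ⇒  2A = -65, A = -32.5.
Then Σ (x_i + x_{i+1})·c_i = -1991, so x̄ = -1991 / (6·(-32.5)) = 1991/195.

1991/195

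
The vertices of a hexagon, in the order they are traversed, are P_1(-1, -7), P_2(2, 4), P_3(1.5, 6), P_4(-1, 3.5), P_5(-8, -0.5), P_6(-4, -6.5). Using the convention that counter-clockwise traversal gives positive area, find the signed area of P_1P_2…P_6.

Σ = (10) + (6) + (11.25) + (28.5) + (50) + (21.5) = 127.25
Signed area = Σ/2 = 63.625 (positive ⇒ counter-clockwise traversal).

63.625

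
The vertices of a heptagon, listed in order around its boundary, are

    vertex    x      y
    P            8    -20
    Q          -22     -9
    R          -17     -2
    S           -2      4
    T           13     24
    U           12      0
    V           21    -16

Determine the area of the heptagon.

782.5

Σ = (-512) + (-109) + (-72) + (-100) + (-288) + (-192) + (-292) = -1565
Area = |Σ|/2 = 782.5.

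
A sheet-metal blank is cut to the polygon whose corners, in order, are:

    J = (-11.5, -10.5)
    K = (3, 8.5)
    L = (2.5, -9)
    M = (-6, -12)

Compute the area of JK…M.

136.75

Apply the shoelace (surveyor's) formula: 2A = Σ (x_i·y_{i+1} − x_{i+1}·y_i), indices taken mod 4.
Σ = (-66.25) + (-48.25) + (-84) + (-75) = -273.5
Area = |Σ|/2 = 136.75.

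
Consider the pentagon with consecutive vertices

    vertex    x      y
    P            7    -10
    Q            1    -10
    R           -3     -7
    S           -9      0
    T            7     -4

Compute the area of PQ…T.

83

P→Q: (7)(-10) − (1)(-10) = -60
Q→R: (1)(-7) − (-3)(-10) = -37
R→S: (-3)(0) − (-9)(-7) = -63
S→T: (-9)(-4) − (7)(0) = 36
T→P: (7)(-10) − (7)(-4) = -42
Σ = -166
Area = |Σ|/2 = 83.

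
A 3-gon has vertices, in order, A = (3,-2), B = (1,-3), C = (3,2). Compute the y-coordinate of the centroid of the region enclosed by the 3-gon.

-1

Apply the shoelace formula. First the cross-terms c_i = x_i·y_{i+1} − x_{i+1}·y_i:
  -7, 11, -12  ⇒  2A = -8, A = -4.
Then Σ (y_i + y_{i+1})·c_i = 24, so ȳ = 24 / (6·(-4)) = -1.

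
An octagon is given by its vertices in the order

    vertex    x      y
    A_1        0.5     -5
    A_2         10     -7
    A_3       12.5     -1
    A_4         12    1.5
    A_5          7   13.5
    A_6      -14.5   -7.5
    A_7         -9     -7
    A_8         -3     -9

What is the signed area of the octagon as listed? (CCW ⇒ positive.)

Apply Gauss's area formula: 2A = Σ (x_i·y_{i+1} − x_{i+1}·y_i), indices taken mod 8.
Cross-terms: 46.5, 77.5, 30.75, 151.5, 143.25, 34, 60, 19.5  ⇒  Σ = 563
Signed area = Σ/2 = 281.5 (positive ⇒ counter-clockwise traversal).

281.5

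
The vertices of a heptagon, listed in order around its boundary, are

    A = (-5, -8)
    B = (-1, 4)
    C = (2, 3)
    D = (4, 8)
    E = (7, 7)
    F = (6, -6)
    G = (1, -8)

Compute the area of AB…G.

Cross-terms: -28, -11, 4, -28, -84, -42, -48  ⇒  Σ = -237
Area = |Σ|/2 = 118.5.

118.5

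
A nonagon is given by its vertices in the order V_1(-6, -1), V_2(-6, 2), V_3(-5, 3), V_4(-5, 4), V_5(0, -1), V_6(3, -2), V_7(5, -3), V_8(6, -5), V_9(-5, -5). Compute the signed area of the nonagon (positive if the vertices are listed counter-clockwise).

Apply the shoelace (surveyor's) formula: 2A = Σ (x_i·y_{i+1} − x_{i+1}·y_i), indices taken mod 9.
V_1→V_2: (-6)(2) − (-6)(-1) = -18
V_2→V_3: (-6)(3) − (-5)(2) = -8
V_3→V_4: (-5)(4) − (-5)(3) = -5
V_4→V_5: (-5)(-1) − (0)(4) = 5
V_5→V_6: (0)(-2) − (3)(-1) = 3
V_6→V_7: (3)(-3) − (5)(-2) = 1
V_7→V_8: (5)(-5) − (6)(-3) = -7
V_8→V_9: (6)(-5) − (-5)(-5) = -55
V_9→V_1: (-5)(-1) − (-6)(-5) = -25
Σ = -109
Signed area = Σ/2 = -54.5 (negative ⇒ clockwise traversal).

-54.5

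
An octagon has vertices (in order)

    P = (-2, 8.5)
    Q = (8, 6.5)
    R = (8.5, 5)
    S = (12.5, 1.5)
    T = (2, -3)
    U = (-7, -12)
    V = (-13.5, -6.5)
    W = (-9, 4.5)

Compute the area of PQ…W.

267.375

Apply the surveyor's formula: 2A = Σ (x_i·y_{i+1} − x_{i+1}·y_i), indices taken mod 8.
Cross-terms: -81, -15.25, -49.75, -40.5, -45, -116.5, -119.25, -67.5  ⇒  Σ = -534.75
Area = |Σ|/2 = 267.375.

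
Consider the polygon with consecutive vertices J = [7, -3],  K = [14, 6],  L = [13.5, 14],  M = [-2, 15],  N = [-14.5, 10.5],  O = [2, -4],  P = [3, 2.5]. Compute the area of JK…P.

Apply Gauss's area formula: 2A = Σ (x_i·y_{i+1} − x_{i+1}·y_i), indices taken mod 7.
Σ = (84) + (115) + (230.5) + (196.5) + (37) + (17) + (-26.5) = 653.5
Area = |Σ|/2 = 326.75.

326.75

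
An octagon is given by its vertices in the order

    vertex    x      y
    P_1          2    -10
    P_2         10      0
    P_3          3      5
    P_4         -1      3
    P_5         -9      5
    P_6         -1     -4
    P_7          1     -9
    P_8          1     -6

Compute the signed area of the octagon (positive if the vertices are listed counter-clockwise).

122.5

Apply the shoelace formula: 2A = Σ (x_i·y_{i+1} − x_{i+1}·y_i), indices taken mod 8.
Cross-terms: 100, 50, 14, 22, 41, 13, 3, 2  ⇒  Σ = 245
Signed area = Σ/2 = 122.5 (positive ⇒ counter-clockwise traversal).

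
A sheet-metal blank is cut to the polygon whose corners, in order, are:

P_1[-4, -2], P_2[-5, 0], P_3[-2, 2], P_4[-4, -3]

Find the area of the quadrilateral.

5

Apply Gauss's area formula: 2A = Σ (x_i·y_{i+1} − x_{i+1}·y_i), indices taken mod 4.
Cross-terms: -10, -10, 14, -4  ⇒  Σ = -10
Area = |Σ|/2 = 5.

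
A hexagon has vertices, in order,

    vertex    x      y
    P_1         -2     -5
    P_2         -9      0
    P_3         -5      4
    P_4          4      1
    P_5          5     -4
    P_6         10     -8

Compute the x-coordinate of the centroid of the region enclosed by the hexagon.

Apply the surveyor's formula. First the cross-terms c_i = x_i·y_{i+1} − x_{i+1}·y_i:
  -45, -36, -21, -21, 0, -66  ⇒  2A = -189, A = -94.5.
Then Σ (x_i + x_{i+1})·c_i = 303, so x̄ = 303 / (6·(-94.5)) = -101/189.

-101/189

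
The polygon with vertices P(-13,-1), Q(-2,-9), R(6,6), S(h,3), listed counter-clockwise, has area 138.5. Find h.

-9

The doubled signed area Σ (x_i y_{i+1} − x_{i+1} y_i) is linear in h.
With h=0 it equals 214; the coefficient of h is -7 (from the two edges through S).
So -7·h + 214 = 2·138.5 = 277 ⇒ h = -9.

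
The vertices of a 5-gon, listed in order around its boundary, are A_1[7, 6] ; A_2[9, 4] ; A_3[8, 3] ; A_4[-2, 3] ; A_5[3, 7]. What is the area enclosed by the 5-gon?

27.5

Apply Gauss's area formula: 2A = Σ (x_i·y_{i+1} − x_{i+1}·y_i), indices taken mod 5.
Σ = (-26) + (-5) + (30) + (-23) + (-31) = -55
Area = |Σ|/2 = 27.5.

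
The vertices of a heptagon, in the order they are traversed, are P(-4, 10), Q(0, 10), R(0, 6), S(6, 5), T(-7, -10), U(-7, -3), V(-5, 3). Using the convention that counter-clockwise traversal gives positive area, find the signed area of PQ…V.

Apply the shoelace formula: 2A = Σ (x_i·y_{i+1} − x_{i+1}·y_i), indices taken mod 7.
Σ = (-40) + (0) + (-36) + (-25) + (-49) + (-36) + (-38) = -224
Signed area = Σ/2 = -112 (negative ⇒ clockwise traversal).

-112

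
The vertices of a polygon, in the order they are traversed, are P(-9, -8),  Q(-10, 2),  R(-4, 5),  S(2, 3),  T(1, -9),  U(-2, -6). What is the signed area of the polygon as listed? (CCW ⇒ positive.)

-122.5

Σ = (-98) + (-42) + (-22) + (-21) + (-24) + (-38) = -245
Signed area = Σ/2 = -122.5 (negative ⇒ clockwise traversal).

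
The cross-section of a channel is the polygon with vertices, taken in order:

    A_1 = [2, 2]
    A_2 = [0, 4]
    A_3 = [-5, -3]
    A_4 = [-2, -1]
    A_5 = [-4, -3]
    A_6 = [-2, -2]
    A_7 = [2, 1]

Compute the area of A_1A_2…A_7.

17.5

Σ = (8) + (20) + (-1) + (2) + (2) + (2) + (2) = 35
Area = |Σ|/2 = 17.5.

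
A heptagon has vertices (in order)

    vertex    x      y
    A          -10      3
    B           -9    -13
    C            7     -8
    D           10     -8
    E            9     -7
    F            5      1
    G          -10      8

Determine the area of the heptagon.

Apply the surveyor's formula: 2A = Σ (x_i·y_{i+1} − x_{i+1}·y_i), indices taken mod 7.
A→B: (-10)(-13) − (-9)(3) = 157
B→C: (-9)(-8) − (7)(-13) = 163
C→D: (7)(-8) − (10)(-8) = 24
D→E: (10)(-7) − (9)(-8) = 2
E→F: (9)(1) − (5)(-7) = 44
F→G: (5)(8) − (-10)(1) = 50
G→A: (-10)(3) − (-10)(8) = 50
Σ = 490
Area = |Σ|/2 = 245.

245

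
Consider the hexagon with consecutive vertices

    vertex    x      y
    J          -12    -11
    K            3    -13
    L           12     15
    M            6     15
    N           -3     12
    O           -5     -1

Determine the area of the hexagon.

Apply the shoelace (surveyor's) formula: 2A = Σ (x_i·y_{i+1} − x_{i+1}·y_i), indices taken mod 6.
J→K: (-12)(-13) − (3)(-11) = 189
K→L: (3)(15) − (12)(-13) = 201
L→M: (12)(15) − (6)(15) = 90
M→N: (6)(12) − (-3)(15) = 117
N→O: (-3)(-1) − (-5)(12) = 63
O→J: (-5)(-11) − (-12)(-1) = 43
Σ = 703
Area = |Σ|/2 = 351.5.

351.5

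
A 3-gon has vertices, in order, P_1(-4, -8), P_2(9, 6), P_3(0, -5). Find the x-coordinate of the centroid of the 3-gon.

Apply Gauss's area formula. First the cross-terms c_i = x_i·y_{i+1} − x_{i+1}·y_i:
  48, -45, -20  ⇒  2A = -17, A = -8.5.
Then Σ (x_i + x_{i+1})·c_i = -85, so x̄ = -85 / (6·(-8.5)) = 5/3.

5/3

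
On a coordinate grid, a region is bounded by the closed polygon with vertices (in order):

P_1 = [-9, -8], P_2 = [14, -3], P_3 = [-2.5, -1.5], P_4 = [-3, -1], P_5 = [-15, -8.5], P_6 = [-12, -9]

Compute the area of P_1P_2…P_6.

83.5

Apply Gauss's area formula: 2A = Σ (x_i·y_{i+1} − x_{i+1}·y_i), indices taken mod 6.
P_1→P_2: (-9)(-3) − (14)(-8) = 139
P_2→P_3: (14)(-1.5) − (-2.5)(-3) = -28.5
P_3→P_4: (-2.5)(-1) − (-3)(-1.5) = -2
P_4→P_5: (-3)(-8.5) − (-15)(-1) = 10.5
P_5→P_6: (-15)(-9) − (-12)(-8.5) = 33
P_6→P_1: (-12)(-8) − (-9)(-9) = 15
Σ = 167
Area = |Σ|/2 = 83.5.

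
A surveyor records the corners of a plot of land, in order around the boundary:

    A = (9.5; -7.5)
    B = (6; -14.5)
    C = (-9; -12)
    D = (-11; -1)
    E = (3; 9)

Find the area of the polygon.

Σ = (-92.75) + (-202.5) + (-123) + (-96) + (-108) = -622.25
Area = |Σ|/2 = 311.125.

311.125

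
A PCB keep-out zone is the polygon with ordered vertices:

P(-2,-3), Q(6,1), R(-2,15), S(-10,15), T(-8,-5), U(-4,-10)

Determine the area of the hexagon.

225

Apply the shoelace formula: 2A = Σ (x_i·y_{i+1} − x_{i+1}·y_i), indices taken mod 6.
Σ = (16) + (92) + (120) + (170) + (60) + (-8) = 450
Area = |Σ|/2 = 225.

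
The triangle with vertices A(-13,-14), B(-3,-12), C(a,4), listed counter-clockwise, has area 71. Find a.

The doubled signed area Σ (x_i y_{i+1} − x_{i+1} y_i) is linear in a.
With a=0 it equals 154; the coefficient of a is -2 (from the two edges through C).
So -2·a + 154 = 2·71 = 142 ⇒ a = 6.

6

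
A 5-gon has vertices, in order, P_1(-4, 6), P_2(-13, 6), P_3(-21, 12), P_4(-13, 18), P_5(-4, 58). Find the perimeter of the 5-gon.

|P_1P_2| = √((-9)² + (0)²) = √81 = 9
|P_2P_3| = √((-8)² + (6)²) = √100 = 10
|P_3P_4| = √((8)² + (6)²) = √100 = 10
|P_4P_5| = √((9)² + (40)²) = √1681 = 41
|P_5P_1| = √((0)² + (-52)²) = √2704 = 52
Perimeter = 9 + 10 + 10 + 41 + 52 = 122.

122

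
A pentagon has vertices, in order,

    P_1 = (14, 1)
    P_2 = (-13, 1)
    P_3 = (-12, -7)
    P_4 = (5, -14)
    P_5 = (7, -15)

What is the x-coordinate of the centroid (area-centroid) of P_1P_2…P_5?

96/191

Apply the surveyor's formula. First the cross-terms c_i = x_i·y_{i+1} − x_{i+1}·y_i:
  27, 103, 203, 23, 217  ⇒  2A = 573, A = 286.5.
Then Σ (x_i + x_{i+1})·c_i = 864, so x̄ = 864 / (6·286.5) = 96/191.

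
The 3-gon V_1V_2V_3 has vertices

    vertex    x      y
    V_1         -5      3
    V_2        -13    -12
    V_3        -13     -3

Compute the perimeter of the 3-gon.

|V_1V_2| = √((-8)² + (-15)²) = √289 = 17
|V_2V_3| = √((0)² + (9)²) = √81 = 9
|V_3V_1| = √((8)² + (6)²) = √100 = 10
Perimeter = 17 + 9 + 10 = 36.

36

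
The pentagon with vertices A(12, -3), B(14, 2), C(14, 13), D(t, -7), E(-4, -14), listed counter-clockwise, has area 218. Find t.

-6

The doubled signed area Σ (x_i y_{i+1} − x_{i+1} y_i) is linear in t.
With t=0 it equals 274; the coefficient of t is -27 (from the two edges through D).
So -27·t + 274 = 2·218 = 436 ⇒ t = -6.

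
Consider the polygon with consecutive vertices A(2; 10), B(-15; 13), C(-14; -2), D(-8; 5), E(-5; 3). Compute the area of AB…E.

123.5

Apply the shoelace formula: 2A = Σ (x_i·y_{i+1} − x_{i+1}·y_i), indices taken mod 5.
Cross-terms: 176, 212, -86, 1, -56  ⇒  Σ = 247
Area = |Σ|/2 = 123.5.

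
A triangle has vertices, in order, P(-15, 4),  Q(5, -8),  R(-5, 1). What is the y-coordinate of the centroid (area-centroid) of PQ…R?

-1

Apply the shoelace (surveyor's) formula. First the cross-terms c_i = x_i·y_{i+1} − x_{i+1}·y_i:
  100, -35, -5  ⇒  2A = 60, A = 30.
Then Σ (y_i + y_{i+1})·c_i = -180, so ȳ = -180 / (6·30) = -1.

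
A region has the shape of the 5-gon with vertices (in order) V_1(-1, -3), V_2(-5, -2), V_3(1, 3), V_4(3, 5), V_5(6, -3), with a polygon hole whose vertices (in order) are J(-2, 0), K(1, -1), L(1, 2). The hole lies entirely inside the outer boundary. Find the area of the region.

Outer boundary:
Apply the shoelace (surveyor's) formula: 2A = Σ (x_i·y_{i+1} − x_{i+1}·y_i), indices taken mod 5.
Σ = (-13) + (-13) + (-4) + (-39) + (-21) = -90
Area = |Σ|/2 = 45.
Hole:
Σ = (2) + (3) + (4) = 9
Area = |Σ|/2 = 4.5.
Net area = 45 − 4.5 = 40.5.

40.5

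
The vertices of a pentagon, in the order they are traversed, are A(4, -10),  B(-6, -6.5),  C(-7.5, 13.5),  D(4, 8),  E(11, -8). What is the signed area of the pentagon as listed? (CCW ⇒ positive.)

-263.875

Σ = (-86) + (-129.75) + (-114) + (-120) + (-78) = -527.75
Signed area = Σ/2 = -263.875 (negative ⇒ clockwise traversal).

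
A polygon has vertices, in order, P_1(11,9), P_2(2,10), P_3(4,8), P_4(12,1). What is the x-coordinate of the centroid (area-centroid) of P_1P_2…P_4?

1811/219

Apply Gauss's area formula. First the cross-terms c_i = x_i·y_{i+1} − x_{i+1}·y_i:
  92, -24, -92, 97  ⇒  2A = 73, A = 36.5.
Then Σ (x_i + x_{i+1})·c_i = 1811, so x̄ = 1811 / (6·36.5) = 1811/219.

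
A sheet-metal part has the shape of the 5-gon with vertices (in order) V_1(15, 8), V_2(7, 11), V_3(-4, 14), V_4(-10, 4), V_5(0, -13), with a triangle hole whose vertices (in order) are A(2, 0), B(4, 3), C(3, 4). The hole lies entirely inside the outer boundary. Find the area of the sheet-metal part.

Outer boundary:
V_1→V_2: (15)(11) − (7)(8) = 109
V_2→V_3: (7)(14) − (-4)(11) = 142
V_3→V_4: (-4)(4) − (-10)(14) = 124
V_4→V_5: (-10)(-13) − (0)(4) = 130
V_5→V_1: (0)(8) − (15)(-13) = 195
Σ = 700
Area = |Σ|/2 = 350.
Hole:
Apply the shoelace (surveyor's) formula: 2A = Σ (x_i·y_{i+1} − x_{i+1}·y_i), indices taken mod 3.
Σ = (6) + (7) + (-8) = 5
Area = |Σ|/2 = 2.5.
Net area = 350 − 2.5 = 347.5.

347.5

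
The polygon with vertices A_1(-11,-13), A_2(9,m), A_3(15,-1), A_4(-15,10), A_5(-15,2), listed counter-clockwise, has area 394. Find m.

-8

The doubled signed area Σ (x_i y_{i+1} − x_{i+1} y_i) is linear in m.
With m=0 it equals 580; the coefficient of m is -26 (from the two edges through A_2).
So -26·m + 580 = 2·394 = 788 ⇒ m = -8.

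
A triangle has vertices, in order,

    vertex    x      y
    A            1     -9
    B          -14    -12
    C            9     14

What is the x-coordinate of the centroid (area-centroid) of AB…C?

Apply the shoelace formula. First the cross-terms c_i = x_i·y_{i+1} − x_{i+1}·y_i:
  -138, -88, -95  ⇒  2A = -321, A = -160.5.
Then Σ (x_i + x_{i+1})·c_i = 1284, so x̄ = 1284 / (6·(-160.5)) = -4/3.

-4/3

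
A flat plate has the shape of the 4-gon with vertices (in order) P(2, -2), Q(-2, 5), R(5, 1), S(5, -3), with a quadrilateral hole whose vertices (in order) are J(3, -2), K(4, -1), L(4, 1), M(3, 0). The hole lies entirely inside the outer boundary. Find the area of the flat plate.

20.5

Outer boundary:
Σ = (6) + (-27) + (-20) + (-4) = -45
Area = |Σ|/2 = 22.5.
Hole:
Cross-terms: 5, 8, -3, -6  ⇒  Σ = 4
Area = |Σ|/2 = 2.
Net area = 22.5 − 2 = 20.5.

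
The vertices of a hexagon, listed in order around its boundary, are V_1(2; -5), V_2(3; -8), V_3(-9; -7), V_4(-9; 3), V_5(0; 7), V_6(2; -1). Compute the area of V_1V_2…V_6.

Apply the shoelace (surveyor's) formula: 2A = Σ (x_i·y_{i+1} − x_{i+1}·y_i), indices taken mod 6.
Σ = (-1) + (-93) + (-90) + (-63) + (-14) + (-8) = -269
Area = |Σ|/2 = 134.5.

134.5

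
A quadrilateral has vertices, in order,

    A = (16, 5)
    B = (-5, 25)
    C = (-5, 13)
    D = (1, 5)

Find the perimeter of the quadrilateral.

|AB| = √((-21)² + (20)²) = √841 = 29
|BC| = √((0)² + (-12)²) = √144 = 12
|CD| = √((6)² + (-8)²) = √100 = 10
|DA| = √((15)² + (0)²) = √225 = 15
Perimeter = 29 + 12 + 10 + 15 = 66.

66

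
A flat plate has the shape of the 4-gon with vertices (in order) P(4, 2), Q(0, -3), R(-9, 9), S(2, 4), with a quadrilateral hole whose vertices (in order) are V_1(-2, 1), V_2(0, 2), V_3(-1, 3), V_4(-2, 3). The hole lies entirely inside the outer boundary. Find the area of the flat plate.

Outer boundary:
Apply the surveyor's formula: 2A = Σ (x_i·y_{i+1} − x_{i+1}·y_i), indices taken mod 4.
P→Q: (4)(-3) − (0)(2) = -12
Q→R: (0)(9) − (-9)(-3) = -27
R→S: (-9)(4) − (2)(9) = -54
S→P: (2)(2) − (4)(4) = -12
Σ = -105
Area = |Σ|/2 = 52.5.
Hole:
Apply the shoelace formula: 2A = Σ (x_i·y_{i+1} − x_{i+1}·y_i), indices taken mod 4.
Σ = (-4) + (2) + (3) + (4) = 5
Area = |Σ|/2 = 2.5.
Net area = 52.5 − 2.5 = 50.

50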